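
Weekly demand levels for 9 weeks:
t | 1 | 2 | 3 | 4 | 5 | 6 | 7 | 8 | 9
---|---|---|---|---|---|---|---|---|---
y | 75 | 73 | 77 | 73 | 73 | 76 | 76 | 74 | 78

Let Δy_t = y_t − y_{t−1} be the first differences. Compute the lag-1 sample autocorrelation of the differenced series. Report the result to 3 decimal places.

First differences Δy: -2, 4, -4, 0, 3, 0, -2, 4
Mean of differences = 0.3750
Numerator Σ(Δy_t−Δȳ)(Δy_{t+1}−Δȳ) = -32.5156
Denominator Σ(Δy_t−Δȳ)² = 63.8750
r_1(Δy) = -32.5156 / 63.8750 = -0.509

-0.509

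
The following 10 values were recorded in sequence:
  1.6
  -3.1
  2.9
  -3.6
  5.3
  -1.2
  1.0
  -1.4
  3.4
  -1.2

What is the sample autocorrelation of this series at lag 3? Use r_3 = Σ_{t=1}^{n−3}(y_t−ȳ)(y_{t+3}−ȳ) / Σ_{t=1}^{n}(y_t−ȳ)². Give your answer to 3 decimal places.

-0.553

Mean ȳ = (1.6 − 3.1 + 2.9 − 3.6 + 5.3 − 1.2 + 1.0 − 1.4 + 3.4 − 1.2)/10 = 0.3700
Σ(y_t−ȳ)(y_{t+3}−ȳ) = (-4.8831) + (-17.1071) + (-3.9721) + (-2.5011) + (-8.7261) + (-4.7571) + (-0.9891) = -42.9357
Denominator Σ(y_t−ȳ)² = 77.6610
r_3 = -42.9357 / 77.6610 = -0.553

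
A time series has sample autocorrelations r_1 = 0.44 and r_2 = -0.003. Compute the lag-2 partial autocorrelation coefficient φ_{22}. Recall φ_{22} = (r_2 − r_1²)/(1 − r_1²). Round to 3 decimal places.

-0.244

φ_{22} = (r_2 − r_1²) / (1 − r_1²)
r_1² = (0.44)² = 0.1936
Numerator = -0.003 − 0.1936 = -0.1966; denominator = 1 − 0.1936 = 0.8064
φ_{22} = -0.1966 / 0.8064 = -0.244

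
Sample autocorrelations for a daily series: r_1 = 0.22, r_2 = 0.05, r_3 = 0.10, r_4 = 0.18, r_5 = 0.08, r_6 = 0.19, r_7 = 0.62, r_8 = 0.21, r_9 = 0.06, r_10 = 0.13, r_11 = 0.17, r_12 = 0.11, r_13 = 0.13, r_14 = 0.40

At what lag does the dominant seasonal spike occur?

The largest autocorrelation is r_7 = 0.62, with a weaker echo at lag 14 (0.40); the remaining lags stay at or below 0.22.
The dominant spike at lag 7 indicates a seasonal period of 7.

7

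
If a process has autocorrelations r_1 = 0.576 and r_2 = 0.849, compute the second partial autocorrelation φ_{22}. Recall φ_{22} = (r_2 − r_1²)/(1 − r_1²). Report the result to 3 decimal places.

φ_{22} = (r_2 − r_1²) / (1 − r_1²)
r_1² = (0.576)² = 0.331776
Numerator = 0.849 − 0.3318 = 0.5172; denominator = 1 − 0.3318 = 0.6682
φ_{22} = 0.5172 / 0.6682 = 0.774

0.774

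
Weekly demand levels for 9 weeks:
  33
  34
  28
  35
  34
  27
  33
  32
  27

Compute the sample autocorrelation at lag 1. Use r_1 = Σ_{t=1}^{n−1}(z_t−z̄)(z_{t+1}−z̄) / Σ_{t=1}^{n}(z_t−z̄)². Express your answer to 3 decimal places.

-0.339

Mean z̄ = (33 + 34 + 28 + 35 + 34 + 27 + 33 + 32 + 27)/9 = 31.4444
Numerator Σ_{t=1}^{8}(z_t−z̄)(z_{t+1}−z̄) = -27.8642
Denominator Σ(z_t−z̄)² = 82.2222
r_1 = -27.8642 / 82.2222 = -0.339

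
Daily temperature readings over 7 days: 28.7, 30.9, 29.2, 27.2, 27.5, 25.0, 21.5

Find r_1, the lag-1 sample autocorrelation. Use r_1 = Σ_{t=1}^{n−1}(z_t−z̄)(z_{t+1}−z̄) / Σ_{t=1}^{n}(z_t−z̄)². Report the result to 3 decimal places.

0.437

Mean z̄ = (28.7 + 30.9 + 29.2 + 27.2 + 27.5 + 25.0 + 21.5)/7 = 27.1429
Σ(z_t−z̄)(z_{t+1}−z̄) = (5.8504) + (7.7290) + (0.1176) + (0.0204) + (-0.7653) + (12.0918) = 25.0439
Denominator Σ(z_t−z̄)² = 57.3371
r_1 = 25.0439 / 57.3371 = 0.437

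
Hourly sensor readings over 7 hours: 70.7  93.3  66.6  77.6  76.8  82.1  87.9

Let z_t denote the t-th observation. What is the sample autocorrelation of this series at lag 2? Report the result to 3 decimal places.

0.174

Mean z̄ = (70.7 + 93.3 + 66.6 + 77.6 + 76.8 + 82.1 + 87.9)/7 = 79.2857
Deviations from mean: -8.5857, 14.0143, -12.6857, -1.6857, -2.4857, 2.8143, 8.6143
Numerator Σ_{t=1}^{5}(z_t−z̄)(z_{t+2}−z̄) = 90.6682
Denominator Σ(z_t−z̄)² = 522.1886
r_2 = 90.6682 / 522.1886 = 0.174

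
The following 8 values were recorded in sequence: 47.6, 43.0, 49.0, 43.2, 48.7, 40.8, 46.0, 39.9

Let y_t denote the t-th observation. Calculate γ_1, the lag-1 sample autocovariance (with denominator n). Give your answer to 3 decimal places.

Mean ȳ = (47.6 + 43.0 + 49.0 + 43.2 + 48.7 + 40.8 + 46.0 + 39.9)/8 = 44.7750
Σ_{t=1}^{7}(y_t−ȳ)(y_{t+1}−ȳ) = -51.7931
γ_1 = -51.7931 / 8 = -6.474

-6.474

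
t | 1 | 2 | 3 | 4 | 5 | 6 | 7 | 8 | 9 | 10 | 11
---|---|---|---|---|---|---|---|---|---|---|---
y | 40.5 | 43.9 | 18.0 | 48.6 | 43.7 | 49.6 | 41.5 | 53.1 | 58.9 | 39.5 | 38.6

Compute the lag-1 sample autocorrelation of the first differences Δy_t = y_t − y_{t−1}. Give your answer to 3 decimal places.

First differences Δy: 3.4, -25.9, 30.6, -4.9, 5.9, -8.1, 11.6, 5.8, -19.4, -0.9
Mean of differences = -0.1900
Numerator Σ(Δy_t−Δȳ)(Δy_{t+1}−Δȳ) = -1229.8521
Denominator Σ(Δy_t−Δȳ)² = 2288.1690
r_1(Δy) = -1229.8521 / 2288.1690 = -0.537

-0.537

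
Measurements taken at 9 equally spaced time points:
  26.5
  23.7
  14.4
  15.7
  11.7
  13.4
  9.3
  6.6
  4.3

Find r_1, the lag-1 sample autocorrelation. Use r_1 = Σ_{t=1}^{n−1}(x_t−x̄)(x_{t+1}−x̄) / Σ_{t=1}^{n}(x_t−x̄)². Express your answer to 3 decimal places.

Mean x̄ = (26.5 + 23.7 + 14.4 + 15.7 + 11.7 + 13.4 + 9.3 + 6.6 + 4.3)/9 = 13.9556
Numerator Σ_{t=1}^{8}(x_t−x̄)(x_{t+1}−x̄) = 232.5158
Denominator Σ(x_t−x̄)² = 429.9622
r_1 = 232.5158 / 429.9622 = 0.541

0.541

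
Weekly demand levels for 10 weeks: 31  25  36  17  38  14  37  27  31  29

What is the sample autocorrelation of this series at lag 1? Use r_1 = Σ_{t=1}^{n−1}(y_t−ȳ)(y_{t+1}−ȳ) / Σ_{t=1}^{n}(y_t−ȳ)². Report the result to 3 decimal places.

Mean ȳ = (31 + 25 + 36 + 17 + 38 + 14 + 37 + 27 + 31 + 29)/10 = 28.5000
Numerator Σ_{t=1}^{9}(y_t−ȳ)(y_{t+1}−ȳ) = -506.7500
Denominator Σ(y_t−ȳ)² = 588.5000
r_1 = -506.7500 / 588.5000 = -0.861

-0.861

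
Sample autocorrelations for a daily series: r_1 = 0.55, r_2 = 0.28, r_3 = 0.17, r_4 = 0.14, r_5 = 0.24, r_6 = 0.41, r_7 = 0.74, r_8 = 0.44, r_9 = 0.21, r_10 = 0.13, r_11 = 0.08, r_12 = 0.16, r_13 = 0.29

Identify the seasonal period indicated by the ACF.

The largest autocorrelation is r_7 = 0.74; the remaining lags stay at or below 0.55. The elevated value at lag 1 (0.55), dropping to 0.28 at lag 2, reflects decaying short-term dependence rather than seasonality.
The dominant spike at lag 7 indicates a seasonal period of 7.

7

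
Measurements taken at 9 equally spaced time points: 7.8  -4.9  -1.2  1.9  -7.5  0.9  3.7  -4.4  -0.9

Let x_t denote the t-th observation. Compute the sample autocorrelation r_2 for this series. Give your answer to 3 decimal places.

-0.250

Mean x̄ = (7.8 − 4.9 − 1.2 + 1.9 − 7.5 + 0.9 + 3.7 − 4.4 − 0.9)/9 = -0.5111
Σ(x_t−x̄)(x_{t+2}−x̄) = (-5.7254) + (-10.5821) + (4.8146) + (3.4023) + (-29.4310) + (-5.4877) + (-1.6377) = -44.6469
Denominator Σ(x_t−x̄)² = 178.4689
r_2 = -44.6469 / 178.4689 = -0.250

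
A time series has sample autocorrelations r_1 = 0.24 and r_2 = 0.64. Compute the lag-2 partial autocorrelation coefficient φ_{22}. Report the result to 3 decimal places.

φ_{22} = (r_2 − r_1²) / (1 − r_1²)
r_1² = (0.24)² = 0.0576
Numerator = 0.64 − 0.0576 = 0.5824; denominator = 1 − 0.0576 = 0.9424
φ_{22} = 0.5824 / 0.9424 = 0.618

0.618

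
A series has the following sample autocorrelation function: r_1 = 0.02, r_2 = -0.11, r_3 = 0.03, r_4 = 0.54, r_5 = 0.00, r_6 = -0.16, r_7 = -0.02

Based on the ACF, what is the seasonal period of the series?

The largest autocorrelation is r_4 = 0.54; the remaining lags stay at or below 0.03.
The dominant spike at lag 4 indicates a seasonal period of 4.

4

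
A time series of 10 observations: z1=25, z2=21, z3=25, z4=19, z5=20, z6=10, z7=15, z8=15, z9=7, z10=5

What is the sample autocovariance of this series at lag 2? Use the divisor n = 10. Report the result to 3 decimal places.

Mean z̄ = (25 + 21 + 25 + 19 + 20 + 10 + 15 + 15 + 7 + 5)/10 = 16.2000
Σ_{t=1}^{8}(z_t−z̄)(z_{t+2}−z̄) = 134.3200
γ_2 = 134.3200 / 10 = 13.432

13.432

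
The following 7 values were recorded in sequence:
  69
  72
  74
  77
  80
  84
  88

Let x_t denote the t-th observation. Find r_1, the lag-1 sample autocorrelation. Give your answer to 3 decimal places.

0.552

Mean x̄ = (69 + 72 + 74 + 77 + 80 + 84 + 88)/7 = 77.7143
Σ(x_t−x̄)(x_{t+1}−x̄) = (49.7959) + (21.2245) + (2.6531) + (-1.6327) + (14.3673) + (64.6531) = 151.0612
Denominator Σ(x_t−x̄)² = 273.4286
r_1 = 151.0612 / 273.4286 = 0.552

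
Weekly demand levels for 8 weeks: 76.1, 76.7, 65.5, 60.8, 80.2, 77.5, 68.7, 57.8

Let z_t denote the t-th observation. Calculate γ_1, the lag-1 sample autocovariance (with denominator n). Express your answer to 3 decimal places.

Mean z̄ = (76.1 + 76.7 + 65.5 + 60.8 + 80.2 + 77.5 + 68.7 + 57.8)/8 = 70.4125
Σ_{t=1}^{7}(z_t−z̄)(z_{t+1}−z̄) = 36.8423
γ_1 = 36.8423 / 8 = 4.605

4.605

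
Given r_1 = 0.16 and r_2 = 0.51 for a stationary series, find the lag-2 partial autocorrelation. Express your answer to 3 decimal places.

0.497

φ_{22} = (r_2 − r_1²) / (1 − r_1²)
r_1² = (0.16)² = 0.0256
Numerator = 0.51 − 0.0256 = 0.4844; denominator = 1 − 0.0256 = 0.9744
φ_{22} = 0.4844 / 0.9744 = 0.497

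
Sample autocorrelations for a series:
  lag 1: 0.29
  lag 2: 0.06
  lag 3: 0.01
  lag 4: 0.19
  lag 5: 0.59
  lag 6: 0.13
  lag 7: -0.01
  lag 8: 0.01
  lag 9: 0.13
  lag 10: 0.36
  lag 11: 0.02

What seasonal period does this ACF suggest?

5

The largest autocorrelation is r_5 = 0.59, with a weaker echo at lag 10 (0.36); the remaining lags stay at or below 0.29. The elevated value at lag 1 (0.29), dropping to 0.06 at lag 2, reflects decaying short-term dependence rather than seasonality.
The dominant spike at lag 5 indicates a seasonal period of 5.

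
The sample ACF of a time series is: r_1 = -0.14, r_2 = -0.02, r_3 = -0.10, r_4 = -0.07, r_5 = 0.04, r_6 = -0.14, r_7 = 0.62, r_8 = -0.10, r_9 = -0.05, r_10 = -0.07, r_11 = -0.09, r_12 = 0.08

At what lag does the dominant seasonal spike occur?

7

The largest autocorrelation is r_7 = 0.62; the remaining lags stay at or below 0.08.
The dominant spike at lag 7 indicates a seasonal period of 7.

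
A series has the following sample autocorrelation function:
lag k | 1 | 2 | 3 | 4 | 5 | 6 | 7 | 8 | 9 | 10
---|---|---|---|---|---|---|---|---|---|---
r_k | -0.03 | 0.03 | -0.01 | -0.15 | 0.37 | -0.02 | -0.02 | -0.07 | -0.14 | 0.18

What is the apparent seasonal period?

5

The largest autocorrelation is r_5 = 0.37, with a weaker echo at lag 10 (0.18); the remaining lags stay at or below 0.03.
The dominant spike at lag 5 indicates a seasonal period of 5.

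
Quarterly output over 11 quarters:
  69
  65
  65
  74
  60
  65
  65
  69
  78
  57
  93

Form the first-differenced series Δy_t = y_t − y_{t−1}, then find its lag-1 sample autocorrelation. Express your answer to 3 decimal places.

-0.521

First differences Δy: -4, 0, 9, -14, 5, 0, 4, 9, -21, 36
Mean of differences = 2.4000
Numerator Σ(Δy_t−Δȳ)(Δy_{t+1}−Δȳ) = -1091.5600
Denominator Σ(Δy_t−Δȳ)² = 2094.4000
r_1(Δy) = -1091.5600 / 2094.4000 = -0.521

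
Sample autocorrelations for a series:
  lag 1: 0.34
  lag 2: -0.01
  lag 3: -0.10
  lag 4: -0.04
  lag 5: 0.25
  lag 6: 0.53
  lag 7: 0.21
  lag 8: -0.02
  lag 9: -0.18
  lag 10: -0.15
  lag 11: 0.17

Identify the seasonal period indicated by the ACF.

6

The largest autocorrelation is r_6 = 0.53; the remaining lags stay at or below 0.34.
The dominant spike at lag 6 indicates a seasonal period of 6.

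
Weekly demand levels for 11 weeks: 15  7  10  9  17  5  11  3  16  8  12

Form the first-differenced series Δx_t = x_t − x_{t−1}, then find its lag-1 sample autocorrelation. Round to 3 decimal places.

-0.779

First differences Δx: -8, 3, -1, 8, -12, 6, -8, 13, -8, 4
Mean of differences = -0.3000
Numerator Σ(Δx_t−Δx̄)(Δx_{t+1}−Δx̄) = -490.7900
Denominator Σ(Δx_t−Δx̄)² = 630.1000
r_1(Δx) = -490.7900 / 630.1000 = -0.779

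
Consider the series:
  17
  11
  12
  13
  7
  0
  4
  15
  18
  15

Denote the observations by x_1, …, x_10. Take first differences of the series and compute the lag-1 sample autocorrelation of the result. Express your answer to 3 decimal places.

0.261

First differences Δx: -6, 1, 1, -6, -7, 4, 11, 3, -3
Mean of differences = -0.2222
Numerator Σ(Δx_t−Δx̄)(Δx_{t+1}−Δx̄) = 72.5062
Denominator Σ(Δx_t−Δx̄)² = 277.5556
r_1(Δx) = 72.5062 / 277.5556 = 0.261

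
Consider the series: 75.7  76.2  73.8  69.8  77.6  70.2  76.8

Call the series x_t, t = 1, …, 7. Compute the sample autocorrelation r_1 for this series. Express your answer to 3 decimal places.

Mean x̄ = (75.7 + 76.2 + 73.8 + 69.8 + 77.6 + 70.2 + 76.8)/7 = 74.3000
Σ(x_t−x̄)(x_{t+1}−x̄) = (2.6600) + (-0.9500) + (2.2500) + (-14.8500) + (-13.5300) + (-10.2500) = -34.6700
Denominator Σ(x_t−x̄)² = 60.0200
r_1 = -34.6700 / 60.0200 = -0.578

-0.578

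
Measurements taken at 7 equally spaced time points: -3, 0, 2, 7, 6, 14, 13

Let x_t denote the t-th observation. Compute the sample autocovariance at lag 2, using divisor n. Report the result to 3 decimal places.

Mean x̄ = (-3 + 0 + 2 + 7 + 6 + 14 + 13)/7 = 5.5714
Σ_{t=1}^{5}(x_t−x̄)(x_{t+2}−x̄) = 36.3469
γ_2 = 36.3469 / 7 = 5.192

5.192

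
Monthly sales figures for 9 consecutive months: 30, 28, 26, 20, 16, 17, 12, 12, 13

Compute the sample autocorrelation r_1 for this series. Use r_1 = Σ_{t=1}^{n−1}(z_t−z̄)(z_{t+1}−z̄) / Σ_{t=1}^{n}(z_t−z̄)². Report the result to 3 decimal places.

0.697

Mean z̄ = (30 + 28 + 26 + 20 + 16 + 17 + 12 + 12 + 13)/9 = 19.3333
Numerator Σ_{t=1}^{8}(z_t−z̄)(z_{t+1}−z̄) = 277.5556
Denominator Σ(z_t−z̄)² = 398.0000
r_1 = 277.5556 / 398.0000 = 0.697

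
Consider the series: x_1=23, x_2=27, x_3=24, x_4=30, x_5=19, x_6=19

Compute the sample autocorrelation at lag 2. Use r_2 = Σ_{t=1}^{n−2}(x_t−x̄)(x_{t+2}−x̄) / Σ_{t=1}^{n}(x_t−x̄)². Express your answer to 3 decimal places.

-0.107

Mean x̄ = (23 + 27 + 24 + 30 + 19 + 19)/6 = 23.6667
Deviations from mean: -0.6667, 3.3333, 0.3333, 6.3333, -4.6667, -4.6667
Numerator Σ_{t=1}^{4}(x_t−x̄)(x_{t+2}−x̄) = -10.2222
Denominator Σ(x_t−x̄)² = 95.3333
r_2 = -10.2222 / 95.3333 = -0.107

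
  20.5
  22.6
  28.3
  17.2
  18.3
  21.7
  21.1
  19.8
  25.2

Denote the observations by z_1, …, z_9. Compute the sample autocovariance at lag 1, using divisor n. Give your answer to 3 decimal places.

Mean z̄ = (20.5 + 22.6 + 28.3 + 17.2 + 18.3 + 21.7 + 21.1 + 19.8 + 25.2)/9 = 21.6333
Σ_{t=1}^{8}(z_t−z̄)(z_{t+1}−z̄) = -15.2478
γ_1 = -15.2478 / 9 = -1.694

-1.694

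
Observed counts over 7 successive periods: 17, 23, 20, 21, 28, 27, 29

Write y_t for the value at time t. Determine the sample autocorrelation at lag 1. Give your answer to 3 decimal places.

Mean ȳ = (17 + 23 + 20 + 21 + 28 + 27 + 29)/7 = 23.5714
Deviations from mean: -6.5714, -0.5714, -3.5714, -2.5714, 4.4286, 3.4286, 5.4286
Numerator Σ_{t=1}^{6}(y_t−ȳ)(y_{t+1}−ȳ) = 37.3878
Denominator Σ(y_t−ȳ)² = 123.7143
r_1 = 37.3878 / 123.7143 = 0.302

0.302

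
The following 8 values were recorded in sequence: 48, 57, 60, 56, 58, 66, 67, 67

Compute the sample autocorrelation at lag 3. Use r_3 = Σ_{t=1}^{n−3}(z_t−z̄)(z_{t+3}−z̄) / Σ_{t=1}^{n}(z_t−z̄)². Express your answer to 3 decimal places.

Mean z̄ = (48 + 57 + 60 + 56 + 58 + 66 + 67 + 67)/8 = 59.8750
Deviations from mean: -11.8750, -2.8750, 0.1250, -3.8750, -1.8750, 6.1250, 7.1250, 7.1250
Σ(z_t−z̄)(z_{t+3}−z̄) = (46.0156) + (5.3906) + (0.7656) + (-27.6094) + (-13.3594) = 11.2031
Denominator Σ(z_t−z̄)² = 306.8750
r_3 = 11.2031 / 306.8750 = 0.037

0.037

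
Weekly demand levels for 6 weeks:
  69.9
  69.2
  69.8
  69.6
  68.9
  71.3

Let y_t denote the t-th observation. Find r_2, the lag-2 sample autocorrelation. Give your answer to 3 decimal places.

-0.053

Mean ȳ = (69.9 + 69.2 + 69.8 + 69.6 + 68.9 + 71.3)/6 = 69.7833
Numerator Σ_{t=1}^{4}(y_t−ȳ)(y_{t+2}−ȳ) = -0.1839
Denominator Σ(y_t−ȳ)² = 3.4683
r_2 = -0.1839 / 3.4683 = -0.053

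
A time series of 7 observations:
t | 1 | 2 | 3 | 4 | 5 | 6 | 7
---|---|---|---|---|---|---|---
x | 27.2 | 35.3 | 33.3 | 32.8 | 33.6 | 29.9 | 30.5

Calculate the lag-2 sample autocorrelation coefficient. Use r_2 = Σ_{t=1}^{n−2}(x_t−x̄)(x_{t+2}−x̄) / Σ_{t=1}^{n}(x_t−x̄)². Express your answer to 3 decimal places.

Mean x̄ = (27.2 + 35.3 + 33.3 + 32.8 + 33.6 + 29.9 + 30.5)/7 = 31.8000
Deviations from mean: -4.6000, 3.5000, 1.5000, 1.0000, 1.8000, -1.9000, -1.3000
Σ(x_t−x̄)(x_{t+2}−x̄) = (-6.9000) + (3.5000) + (2.7000) + (-1.9000) + (-2.3400) = -4.9400
Denominator Σ(x_t−x̄)² = 45.2000
r_2 = -4.9400 / 45.2000 = -0.109

-0.109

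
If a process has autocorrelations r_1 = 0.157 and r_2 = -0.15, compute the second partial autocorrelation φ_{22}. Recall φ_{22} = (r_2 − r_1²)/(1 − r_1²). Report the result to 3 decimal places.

-0.179

φ_{22} = (r_2 − r_1²) / (1 − r_1²)
r_1² = (0.157)² = 0.024649
Numerator = -0.15 − 0.0246 = -0.1746; denominator = 1 − 0.0246 = 0.9754
φ_{22} = -0.1746 / 0.9754 = -0.179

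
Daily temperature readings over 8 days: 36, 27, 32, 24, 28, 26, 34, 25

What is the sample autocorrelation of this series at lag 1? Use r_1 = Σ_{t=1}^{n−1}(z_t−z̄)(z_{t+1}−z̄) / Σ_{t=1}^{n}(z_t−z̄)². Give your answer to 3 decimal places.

-0.449

Mean z̄ = (36 + 27 + 32 + 24 + 28 + 26 + 34 + 25)/8 = 29.0000
Deviations from mean: 7.0000, -2.0000, 3.0000, -5.0000, -1.0000, -3.0000, 5.0000, -4.0000
Numerator Σ_{t=1}^{7}(z_t−z̄)(z_{t+1}−z̄) = -62.0000
Denominator Σ(z_t−z̄)² = 138.0000
r_1 = -62.0000 / 138.0000 = -0.449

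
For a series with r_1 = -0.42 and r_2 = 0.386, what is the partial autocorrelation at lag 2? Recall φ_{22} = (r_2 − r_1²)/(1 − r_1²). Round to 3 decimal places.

φ_{22} = (r_2 − r_1²) / (1 − r_1²)
r_1² = (-0.42)² = 0.1764
Numerator = 0.386 − 0.1764 = 0.2096; denominator = 1 − 0.1764 = 0.8236
φ_{22} = 0.2096 / 0.8236 = 0.254

0.254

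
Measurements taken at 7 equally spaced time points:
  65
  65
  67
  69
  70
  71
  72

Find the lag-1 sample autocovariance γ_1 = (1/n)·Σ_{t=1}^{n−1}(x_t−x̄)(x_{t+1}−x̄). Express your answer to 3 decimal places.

4.280

Mean x̄ = (65 + 65 + 67 + 69 + 70 + 71 + 72)/7 = 68.4286
Σ_{t=1}^{6}(x_t−x̄)(x_{t+1}−x̄) = 29.9592
γ_1 = 29.9592 / 7 = 4.280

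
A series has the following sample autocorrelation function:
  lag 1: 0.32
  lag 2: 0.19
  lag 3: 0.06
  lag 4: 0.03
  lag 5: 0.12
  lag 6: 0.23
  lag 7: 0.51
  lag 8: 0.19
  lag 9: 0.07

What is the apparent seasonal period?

7

The largest autocorrelation is r_7 = 0.51; the remaining lags stay at or below 0.32. The elevated value at lag 1 (0.32), dropping to 0.19 at lag 2, reflects decaying short-term dependence rather than seasonality.
The dominant spike at lag 7 indicates a seasonal period of 7.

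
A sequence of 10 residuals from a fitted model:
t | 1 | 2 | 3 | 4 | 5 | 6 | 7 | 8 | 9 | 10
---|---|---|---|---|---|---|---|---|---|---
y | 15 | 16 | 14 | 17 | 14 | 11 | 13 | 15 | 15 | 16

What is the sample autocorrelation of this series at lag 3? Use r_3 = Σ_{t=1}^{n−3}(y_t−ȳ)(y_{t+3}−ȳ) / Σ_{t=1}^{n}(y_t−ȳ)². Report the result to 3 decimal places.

-0.208

Mean ȳ = (15 + 16 + 14 + 17 + 14 + 11 + 13 + 15 + 15 + 16)/10 = 14.6000
Σ(y_t−ȳ)(y_{t+3}−ȳ) = (0.9600) + (-0.8400) + (2.1600) + (-3.8400) + (-0.2400) + (-1.4400) + (-2.2400) = -5.4800
Denominator Σ(y_t−ȳ)² = 26.4000
r_3 = -5.4800 / 26.4000 = -0.208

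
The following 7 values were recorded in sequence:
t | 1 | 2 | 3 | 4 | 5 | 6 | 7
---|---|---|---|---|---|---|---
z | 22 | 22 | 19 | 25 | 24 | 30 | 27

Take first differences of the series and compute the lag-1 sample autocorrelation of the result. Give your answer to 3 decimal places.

First differences Δz: 0, -3, 6, -1, 6, -3
Mean of differences = 0.8333
Numerator Σ(Δz_t−Δz̄)(Δz_{t+1}−Δz̄) = -55.3611
Denominator Σ(Δz_t−Δz̄)² = 86.8333
r_1(Δz) = -55.3611 / 86.8333 = -0.638

-0.638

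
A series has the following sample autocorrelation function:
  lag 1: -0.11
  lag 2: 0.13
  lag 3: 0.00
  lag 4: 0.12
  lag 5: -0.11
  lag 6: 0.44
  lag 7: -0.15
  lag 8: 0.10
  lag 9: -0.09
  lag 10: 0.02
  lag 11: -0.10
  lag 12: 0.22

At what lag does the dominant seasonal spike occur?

The largest autocorrelation is r_6 = 0.44, with a weaker echo at lag 12 (0.22); the remaining lags stay at or below 0.13.
The dominant spike at lag 6 indicates a seasonal period of 6.

6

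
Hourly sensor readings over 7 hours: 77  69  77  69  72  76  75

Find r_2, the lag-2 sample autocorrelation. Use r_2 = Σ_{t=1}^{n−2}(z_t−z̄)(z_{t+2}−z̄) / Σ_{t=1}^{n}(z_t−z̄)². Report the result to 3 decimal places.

Mean z̄ = (77 + 69 + 77 + 69 + 72 + 76 + 75)/7 = 73.5714
Deviations from mean: 3.4286, -4.5714, 3.4286, -4.5714, -1.5714, 2.4286, 1.4286
Σ(z_t−z̄)(z_{t+2}−z̄) = (11.7551) + (20.8980) + (-5.3878) + (-11.1020) + (-2.2449) = 13.9184
Denominator Σ(z_t−z̄)² = 75.7143
r_2 = 13.9184 / 75.7143 = 0.184

0.184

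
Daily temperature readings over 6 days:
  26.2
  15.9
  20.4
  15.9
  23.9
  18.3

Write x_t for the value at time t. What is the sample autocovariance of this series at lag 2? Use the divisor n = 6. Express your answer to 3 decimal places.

Mean x̄ = (26.2 + 15.9 + 20.4 + 15.9 + 23.9 + 18.3)/6 = 20.1000
Σ_{t=1}^{4}(x_t−x̄)(x_{t+2}−x̄) = 28.1700
γ_2 = 28.1700 / 6 = 4.695

4.695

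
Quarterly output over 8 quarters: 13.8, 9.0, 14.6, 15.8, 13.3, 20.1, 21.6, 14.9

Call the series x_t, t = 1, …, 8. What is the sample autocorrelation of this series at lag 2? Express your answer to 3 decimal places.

-0.119

Mean x̄ = (13.8 + 9.0 + 14.6 + 15.8 + 13.3 + 20.1 + 21.6 + 14.9)/8 = 15.3875
Deviations from mean: -1.5875, -6.3875, -0.7875, 0.4125, -2.0875, 4.7125, 6.2125, -0.4875
Σ(x_t−x̄)(x_{t+2}−x̄) = (1.2502) + (-2.6348) + (1.6439) + (1.9439) + (-12.9686) + (-2.2973) = -13.0628
Denominator Σ(x_t−x̄)² = 109.5088
r_2 = -13.0628 / 109.5088 = -0.119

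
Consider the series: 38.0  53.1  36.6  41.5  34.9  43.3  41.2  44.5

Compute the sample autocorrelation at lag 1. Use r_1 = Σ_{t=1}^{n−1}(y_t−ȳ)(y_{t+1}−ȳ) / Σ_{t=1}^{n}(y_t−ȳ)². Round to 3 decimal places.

-0.490

Mean ȳ = (38.0 + 53.1 + 36.6 + 41.5 + 34.9 + 43.3 + 41.2 + 44.5)/8 = 41.6375
Deviations from mean: -3.6375, 11.4625, -5.0375, -0.1375, -6.7375, 1.6625, -0.4375, 2.8625
Σ(y_t−ȳ)(y_{t+1}−ȳ) = (-41.6948) + (-57.7423) + (0.6927) + (0.9264) + (-11.2011) + (-0.7273) + (-1.2523) = -110.9989
Denominator Σ(y_t−ȳ)² = 226.5588
r_1 = -110.9989 / 226.5588 = -0.490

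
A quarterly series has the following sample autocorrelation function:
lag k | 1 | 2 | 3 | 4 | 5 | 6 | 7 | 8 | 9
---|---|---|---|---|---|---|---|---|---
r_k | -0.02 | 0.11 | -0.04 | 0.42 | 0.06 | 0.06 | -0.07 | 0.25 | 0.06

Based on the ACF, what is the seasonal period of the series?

4

The largest autocorrelation is r_4 = 0.42, with a weaker echo at lag 8 (0.25); the remaining lags stay at or below 0.11.
The dominant spike at lag 4 indicates a seasonal period of 4.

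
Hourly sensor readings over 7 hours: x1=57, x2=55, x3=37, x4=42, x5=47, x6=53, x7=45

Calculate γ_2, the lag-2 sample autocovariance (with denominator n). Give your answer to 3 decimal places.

-22.429

Mean x̄ = (57 + 55 + 37 + 42 + 47 + 53 + 45)/7 = 48.0000
Deviations: 9.0000, 7.0000, -11.0000, -6.0000, -1.0000, 5.0000, -3.0000
Σ_{t=1}^{5}(x_t−x̄)(x_{t+2}−x̄) = -157.0000
γ_2 = -157.0000 / 7 = -22.429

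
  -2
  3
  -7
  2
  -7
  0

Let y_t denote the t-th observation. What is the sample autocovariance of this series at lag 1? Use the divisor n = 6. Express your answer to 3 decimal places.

-12.477

Mean ȳ = (-2 + 3 − 7 + 2 − 7 + 0)/6 = -1.8333
Deviations: -0.1667, 4.8333, -5.1667, 3.8333, -5.1667, 1.8333
Σ_{t=1}^{5}(y_t−ȳ)(y_{t+1}−ȳ) = -74.8611
γ_1 = -74.8611 / 6 = -12.477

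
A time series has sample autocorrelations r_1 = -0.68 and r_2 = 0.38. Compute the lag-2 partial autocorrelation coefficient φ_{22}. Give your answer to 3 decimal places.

φ_{22} = (r_2 − r_1²) / (1 − r_1²)
r_1² = (-0.68)² = 0.4624
Numerator = 0.38 − 0.4624 = -0.0824; denominator = 1 − 0.4624 = 0.5376
φ_{22} = -0.0824 / 0.5376 = -0.153

-0.153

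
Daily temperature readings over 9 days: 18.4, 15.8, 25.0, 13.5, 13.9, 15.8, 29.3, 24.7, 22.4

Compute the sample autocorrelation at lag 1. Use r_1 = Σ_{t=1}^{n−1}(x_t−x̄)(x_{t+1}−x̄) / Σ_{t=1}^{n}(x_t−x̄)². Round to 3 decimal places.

0.133

Mean x̄ = (18.4 + 15.8 + 25.0 + 13.5 + 13.9 + 15.8 + 29.3 + 24.7 + 22.4)/9 = 19.8667
Numerator Σ_{t=1}^{8}(x_t−x̄)(x_{t+1}−x̄) = 34.1356
Denominator Σ(x_t−x̄)² = 256.4800
r_1 = 34.1356 / 256.4800 = 0.133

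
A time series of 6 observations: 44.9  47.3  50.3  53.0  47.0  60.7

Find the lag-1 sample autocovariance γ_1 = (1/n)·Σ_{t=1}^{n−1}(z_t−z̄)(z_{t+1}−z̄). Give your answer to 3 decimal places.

Mean z̄ = (44.9 + 47.3 + 50.3 + 53.0 + 47.0 + 60.7)/6 = 50.5333
Σ_{t=1}^{5}(z_t−z̄)(z_{t+1}−z̄) = -26.2444
γ_1 = -26.2444 / 6 = -4.374

-4.374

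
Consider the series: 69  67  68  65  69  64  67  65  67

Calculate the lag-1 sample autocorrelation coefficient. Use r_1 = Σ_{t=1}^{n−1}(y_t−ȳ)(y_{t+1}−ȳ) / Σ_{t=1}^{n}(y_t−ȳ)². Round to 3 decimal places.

Mean ȳ = (69 + 67 + 68 + 65 + 69 + 64 + 67 + 65 + 67)/9 = 66.7778
Numerator Σ_{t=1}^{8}(y_t−ȳ)(y_{t+1}−ȳ) = -12.9383
Denominator Σ(y_t−ȳ)² = 25.5556
r_1 = -12.9383 / 25.5556 = -0.506

-0.506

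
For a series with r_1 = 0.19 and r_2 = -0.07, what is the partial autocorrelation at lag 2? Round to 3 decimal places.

φ_{22} = (r_2 − r_1²) / (1 − r_1²)
r_1² = (0.19)² = 0.0361
Numerator = -0.07 − 0.0361 = -0.1061; denominator = 1 − 0.0361 = 0.9639
φ_{22} = -0.1061 / 0.9639 = -0.110

-0.110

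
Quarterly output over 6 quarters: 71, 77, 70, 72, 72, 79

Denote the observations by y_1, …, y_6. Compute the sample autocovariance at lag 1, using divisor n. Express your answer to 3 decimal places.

-3.625

Mean ȳ = (71 + 77 + 70 + 72 + 72 + 79)/6 = 73.5000
Deviations: -2.5000, 3.5000, -3.5000, -1.5000, -1.5000, 5.5000
Σ_{t=1}^{5}(y_t−ȳ)(y_{t+1}−ȳ) = -21.7500
γ_1 = -21.7500 / 6 = -3.625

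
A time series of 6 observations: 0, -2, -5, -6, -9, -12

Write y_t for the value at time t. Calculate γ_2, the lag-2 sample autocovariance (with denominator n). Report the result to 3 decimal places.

Mean ȳ = (0 − 2 − 5 − 6 − 9 − 12)/6 = -5.6667
Σ_{t=1}^{4}(y_t−ȳ)(y_{t+2}−ȳ) = 2.4444
γ_2 = 2.4444 / 6 = 0.407

0.407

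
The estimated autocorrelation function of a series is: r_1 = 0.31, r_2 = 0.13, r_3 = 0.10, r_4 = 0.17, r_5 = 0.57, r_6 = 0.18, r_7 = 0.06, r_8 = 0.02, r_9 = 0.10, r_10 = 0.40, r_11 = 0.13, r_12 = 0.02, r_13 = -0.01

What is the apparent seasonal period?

5

The largest autocorrelation is r_5 = 0.57, with a weaker echo at lag 10 (0.40); the remaining lags stay at or below 0.31. The elevated value at lag 1 (0.31), dropping to 0.13 at lag 2, reflects decaying short-term dependence rather than seasonality.
The dominant spike at lag 5 indicates a seasonal period of 5.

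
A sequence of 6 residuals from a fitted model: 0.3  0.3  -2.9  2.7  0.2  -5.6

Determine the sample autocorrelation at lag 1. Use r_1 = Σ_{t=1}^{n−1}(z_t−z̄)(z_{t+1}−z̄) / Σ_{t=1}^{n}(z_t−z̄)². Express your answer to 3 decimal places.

Mean z̄ = (0.3 + 0.3 − 2.9 + 2.7 + 0.2 − 5.6)/6 = -0.8333
Deviations from mean: 1.1333, 1.1333, -2.0667, 3.5333, 1.0333, -4.7667
Σ(z_t−z̄)(z_{t+1}−z̄) = (1.2844) + (-2.3422) + (-7.3022) + (3.6511) + (-4.9256) = -9.6344
Denominator Σ(z_t−z̄)² = 43.1133
r_1 = -9.6344 / 43.1133 = -0.223

-0.223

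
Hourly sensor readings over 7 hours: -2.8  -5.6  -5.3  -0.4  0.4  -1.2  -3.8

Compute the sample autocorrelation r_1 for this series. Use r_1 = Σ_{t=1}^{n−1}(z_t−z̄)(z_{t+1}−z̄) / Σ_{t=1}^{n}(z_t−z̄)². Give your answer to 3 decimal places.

0.356

Mean z̄ = (-2.8 − 5.6 − 5.3 − 0.4 + 0.4 − 1.2 − 3.8)/7 = -2.6714
Deviations from mean: -0.1286, -2.9286, -2.6286, 2.2714, 3.0714, 1.4714, -1.1286
Σ(z_t−z̄)(z_{t+1}−z̄) = (0.3765) + (7.6980) + (-5.9706) + (6.9765) + (4.5194) + (-1.6606) = 11.9392
Denominator Σ(z_t−z̄)² = 33.5343
r_1 = 11.9392 / 33.5343 = 0.356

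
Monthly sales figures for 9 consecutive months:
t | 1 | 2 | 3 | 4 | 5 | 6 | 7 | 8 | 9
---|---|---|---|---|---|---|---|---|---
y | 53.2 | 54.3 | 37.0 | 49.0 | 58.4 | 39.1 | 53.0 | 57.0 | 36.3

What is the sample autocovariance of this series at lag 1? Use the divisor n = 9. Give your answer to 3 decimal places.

Mean ȳ = (53.2 + 54.3 + 37.0 + 49.0 + 58.4 + 39.1 + 53.0 + 57.0 + 36.3)/9 = 48.5889
Σ_{t=1}^{8}(y_t−ȳ)(y_{t+1}−ȳ) = -241.7957
γ_1 = -241.7957 / 9 = -26.866

-26.866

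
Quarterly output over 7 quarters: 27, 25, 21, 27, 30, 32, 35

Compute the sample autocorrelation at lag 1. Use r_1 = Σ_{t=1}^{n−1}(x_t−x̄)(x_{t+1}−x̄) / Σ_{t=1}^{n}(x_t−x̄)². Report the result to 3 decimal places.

Mean x̄ = (27 + 25 + 21 + 27 + 30 + 32 + 35)/7 = 28.1429
Deviations from mean: -1.1429, -3.1429, -7.1429, -1.1429, 1.8571, 3.8571, 6.8571
Numerator Σ_{t=1}^{6}(x_t−x̄)(x_{t+1}−x̄) = 65.6939
Denominator Σ(x_t−x̄)² = 128.8571
r_1 = 65.6939 / 128.8571 = 0.510

0.510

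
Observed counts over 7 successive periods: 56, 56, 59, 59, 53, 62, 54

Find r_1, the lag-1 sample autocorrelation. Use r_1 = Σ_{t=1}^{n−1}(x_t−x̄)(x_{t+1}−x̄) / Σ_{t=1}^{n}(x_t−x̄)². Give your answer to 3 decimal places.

-0.667

Mean x̄ = (56 + 56 + 59 + 59 + 53 + 62 + 54)/7 = 57.0000
Deviations from mean: -1.0000, -1.0000, 2.0000, 2.0000, -4.0000, 5.0000, -3.0000
Numerator Σ_{t=1}^{6}(x_t−x̄)(x_{t+1}−x̄) = -40.0000
Denominator Σ(x_t−x̄)² = 60.0000
r_1 = -40.0000 / 60.0000 = -0.667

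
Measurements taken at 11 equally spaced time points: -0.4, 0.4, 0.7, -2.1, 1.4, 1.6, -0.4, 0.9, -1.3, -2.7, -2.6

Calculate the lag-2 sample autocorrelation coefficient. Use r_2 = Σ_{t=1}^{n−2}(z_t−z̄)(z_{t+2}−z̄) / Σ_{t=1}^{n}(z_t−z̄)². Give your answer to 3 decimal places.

-0.047

Mean z̄ = (-0.4 + 0.4 + 0.7 − 2.1 + 1.4 + 1.6 − 0.4 + 0.9 − 1.3 − 2.7 − 2.6)/11 = -0.4091
Numerator Σ_{t=1}^{9}(z_t−z̄)(z_{t+2}−z̄) = -1.1574
Denominator Σ(z_t−z̄)² = 24.6091
r_2 = -1.1574 / 24.6091 = -0.047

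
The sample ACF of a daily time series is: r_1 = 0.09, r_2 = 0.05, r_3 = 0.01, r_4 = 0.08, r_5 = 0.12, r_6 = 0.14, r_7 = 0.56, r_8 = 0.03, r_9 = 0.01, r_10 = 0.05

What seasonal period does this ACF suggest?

7

The largest autocorrelation is r_7 = 0.56; the remaining lags stay at or below 0.14.
The dominant spike at lag 7 indicates a seasonal period of 7.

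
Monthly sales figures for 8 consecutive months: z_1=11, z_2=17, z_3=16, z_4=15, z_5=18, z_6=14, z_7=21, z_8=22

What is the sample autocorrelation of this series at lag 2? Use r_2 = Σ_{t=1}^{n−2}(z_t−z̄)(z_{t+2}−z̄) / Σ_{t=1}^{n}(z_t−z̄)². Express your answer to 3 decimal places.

-0.015

Mean z̄ = (11 + 17 + 16 + 15 + 18 + 14 + 21 + 22)/8 = 16.7500
Deviations from mean: -5.7500, 0.2500, -0.7500, -1.7500, 1.2500, -2.7500, 4.2500, 5.2500
Σ(z_t−z̄)(z_{t+2}−z̄) = (4.3125) + (-0.4375) + (-0.9375) + (4.8125) + (5.3125) + (-14.4375) = -1.3750
Denominator Σ(z_t−z̄)² = 91.5000
r_2 = -1.3750 / 91.5000 = -0.015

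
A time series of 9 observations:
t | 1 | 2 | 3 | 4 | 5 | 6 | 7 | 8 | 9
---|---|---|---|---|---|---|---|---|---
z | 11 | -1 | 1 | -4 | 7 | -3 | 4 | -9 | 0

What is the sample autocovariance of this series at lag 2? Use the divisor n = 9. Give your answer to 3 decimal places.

Mean z̄ = (11 − 1 + 1 − 4 + 7 − 3 + 4 − 9 + 0)/9 = 0.6667
Σ_{t=1}^{7}(z_t−z̄)(z_{t+2}−z̄) = 84.7778
γ_2 = 84.7778 / 9 = 9.420

9.420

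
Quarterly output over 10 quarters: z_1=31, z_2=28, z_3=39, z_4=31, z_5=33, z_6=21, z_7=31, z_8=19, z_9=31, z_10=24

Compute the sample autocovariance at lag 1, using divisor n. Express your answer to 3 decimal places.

-8.184

Mean z̄ = (31 + 28 + 39 + 31 + 33 + 21 + 31 + 19 + 31 + 24)/10 = 28.8000
Σ_{t=1}^{9}(z_t−z̄)(z_{t+1}−z̄) = -81.8400
γ_1 = -81.8400 / 10 = -8.184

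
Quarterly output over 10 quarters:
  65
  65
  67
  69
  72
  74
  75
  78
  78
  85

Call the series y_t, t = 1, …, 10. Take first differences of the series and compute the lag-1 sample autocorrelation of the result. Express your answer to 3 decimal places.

-0.361

First differences Δy: 0, 2, 2, 3, 2, 1, 3, 0, 7
Mean of differences = 2.2222
Numerator Σ(Δy_t−Δȳ)(Δy_{t+1}−Δȳ) = -12.8272
Denominator Σ(Δy_t−Δȳ)² = 35.5556
r_1(Δy) = -12.8272 / 35.5556 = -0.361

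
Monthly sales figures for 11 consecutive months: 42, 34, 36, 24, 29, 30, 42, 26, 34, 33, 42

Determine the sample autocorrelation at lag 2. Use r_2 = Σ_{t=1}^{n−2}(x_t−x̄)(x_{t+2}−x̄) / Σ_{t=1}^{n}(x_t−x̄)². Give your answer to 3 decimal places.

0.107

Mean x̄ = (42 + 34 + 36 + 24 + 29 + 30 + 42 + 26 + 34 + 33 + 42)/11 = 33.8182
Numerator Σ_{t=1}^{9}(x_t−x̄)(x_{t+2}−x̄) = 42.8430
Denominator Σ(x_t−x̄)² = 401.6364
r_2 = 42.8430 / 401.6364 = 0.107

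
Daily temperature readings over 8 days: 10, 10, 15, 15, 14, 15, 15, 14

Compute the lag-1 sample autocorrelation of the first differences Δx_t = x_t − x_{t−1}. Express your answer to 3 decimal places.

First differences Δx: 0, 5, 0, -1, 1, 0, -1
Mean of differences = 0.5714
Numerator Σ(Δx_t−Δx̄)(Δx_{t+1}−Δx̄) = -4.1837
Denominator Σ(Δx_t−Δx̄)² = 25.7143
r_1(Δx) = -4.1837 / 25.7143 = -0.163

-0.163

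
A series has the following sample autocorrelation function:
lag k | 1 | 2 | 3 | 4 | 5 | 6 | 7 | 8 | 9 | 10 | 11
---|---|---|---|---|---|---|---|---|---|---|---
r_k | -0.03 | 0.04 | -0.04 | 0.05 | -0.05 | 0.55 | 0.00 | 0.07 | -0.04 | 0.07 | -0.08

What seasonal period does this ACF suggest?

The largest autocorrelation is r_6 = 0.55; the remaining lags stay at or below 0.07.
The dominant spike at lag 6 indicates a seasonal period of 6.

6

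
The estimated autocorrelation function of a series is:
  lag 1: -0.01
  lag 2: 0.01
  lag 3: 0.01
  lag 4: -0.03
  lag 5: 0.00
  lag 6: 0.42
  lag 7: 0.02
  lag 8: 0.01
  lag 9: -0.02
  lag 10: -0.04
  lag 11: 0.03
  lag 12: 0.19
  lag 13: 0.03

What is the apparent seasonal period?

The largest autocorrelation is r_6 = 0.42, with a weaker echo at lag 12 (0.19); the remaining lags stay at or below 0.03.
The dominant spike at lag 6 indicates a seasonal period of 6.

6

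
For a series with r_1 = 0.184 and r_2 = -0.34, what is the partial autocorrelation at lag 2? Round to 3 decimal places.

-0.387

φ_{22} = (r_2 − r_1²) / (1 − r_1²)
r_1² = (0.184)² = 0.033856
Numerator = -0.34 − 0.0339 = -0.3739; denominator = 1 − 0.0339 = 0.9661
φ_{22} = -0.3739 / 0.9661 = -0.387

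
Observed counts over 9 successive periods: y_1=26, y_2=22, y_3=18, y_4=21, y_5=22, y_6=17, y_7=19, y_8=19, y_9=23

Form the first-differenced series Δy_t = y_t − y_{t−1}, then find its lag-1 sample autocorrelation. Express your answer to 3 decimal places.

-0.108

First differences Δy: -4, -4, 3, 1, -5, 2, 0, 4
Mean of differences = -0.3750
Numerator Σ(Δy_t−Δȳ)(Δy_{t+1}−Δȳ) = -9.2656
Denominator Σ(Δy_t−Δȳ)² = 85.8750
r_1(Δy) = -9.2656 / 85.8750 = -0.108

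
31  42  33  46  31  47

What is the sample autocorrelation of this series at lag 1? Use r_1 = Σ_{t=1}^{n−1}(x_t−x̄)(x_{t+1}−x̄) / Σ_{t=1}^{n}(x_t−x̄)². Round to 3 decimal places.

Mean x̄ = (31 + 42 + 33 + 46 + 31 + 47)/6 = 38.3333
Deviations from mean: -7.3333, 3.6667, -5.3333, 7.6667, -7.3333, 8.6667
Numerator Σ_{t=1}^{5}(x_t−x̄)(x_{t+1}−x̄) = -207.1111
Denominator Σ(x_t−x̄)² = 283.3333
r_1 = -207.1111 / 283.3333 = -0.731

-0.731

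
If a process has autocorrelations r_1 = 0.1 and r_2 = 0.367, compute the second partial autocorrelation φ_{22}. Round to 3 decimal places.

φ_{22} = (r_2 − r_1²) / (1 − r_1²)
r_1² = (0.1)² = 0.01
Numerator = 0.367 − 0.0100 = 0.3570; denominator = 1 − 0.0100 = 0.9900
φ_{22} = 0.3570 / 0.9900 = 0.361

0.361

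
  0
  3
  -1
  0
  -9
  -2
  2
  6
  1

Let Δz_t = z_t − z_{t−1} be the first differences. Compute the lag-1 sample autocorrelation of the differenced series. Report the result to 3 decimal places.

First differences Δz: 3, -4, 1, -9, 7, 4, 4, -5
Mean of differences = 0.1250
Numerator Σ(Δz_t−Δz̄)(Δz_{t+1}−Δz̄) = -64.3906
Denominator Σ(Δz_t−Δz̄)² = 212.8750
r_1(Δz) = -64.3906 / 212.8750 = -0.302

-0.302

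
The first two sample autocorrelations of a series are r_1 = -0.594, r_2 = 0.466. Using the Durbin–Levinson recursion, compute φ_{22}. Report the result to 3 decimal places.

0.175

φ_{22} = (r_2 − r_1²) / (1 − r_1²)
r_1² = (-0.594)² = 0.352836
Numerator = 0.466 − 0.3528 = 0.1132; denominator = 1 − 0.3528 = 0.6472
φ_{22} = 0.1132 / 0.6472 = 0.175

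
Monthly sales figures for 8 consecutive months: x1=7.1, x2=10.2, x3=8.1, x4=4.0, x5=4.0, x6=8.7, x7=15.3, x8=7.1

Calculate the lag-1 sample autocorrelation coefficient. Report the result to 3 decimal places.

0.102

Mean x̄ = (7.1 + 10.2 + 8.1 + 4.0 + 4.0 + 8.7 + 15.3 + 7.1)/8 = 8.0625
Deviations from mean: -0.9625, 2.1375, 0.0375, -4.0625, -4.0625, 0.6375, 7.2375, -0.9625
Σ(x_t−x̄)(x_{t+1}−x̄) = (-2.0573) + (0.0802) + (-0.1523) + (16.5039) + (-2.5898) + (4.6139) + (-6.9661) = 9.4323
Denominator Σ(x_t−x̄)² = 92.2188
r_1 = 9.4323 / 92.2188 = 0.102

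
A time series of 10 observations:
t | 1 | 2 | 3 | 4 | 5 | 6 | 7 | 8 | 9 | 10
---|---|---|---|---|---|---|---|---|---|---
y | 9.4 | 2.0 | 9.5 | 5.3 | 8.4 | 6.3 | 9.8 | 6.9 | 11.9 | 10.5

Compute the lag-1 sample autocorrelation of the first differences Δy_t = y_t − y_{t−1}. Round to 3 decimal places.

-0.772

First differences Δy: -7.4, 7.5, -4.2, 3.1, -2.1, 3.5, -2.9, 5.0, -1.4
Mean of differences = 0.1222
Numerator Σ(Δy_t−Δȳ)(Δy_{t+1}−Δȳ) = -146.7549
Denominator Σ(Δy_t−Δȳ)² = 190.1556
r_1(Δy) = -146.7549 / 190.1556 = -0.772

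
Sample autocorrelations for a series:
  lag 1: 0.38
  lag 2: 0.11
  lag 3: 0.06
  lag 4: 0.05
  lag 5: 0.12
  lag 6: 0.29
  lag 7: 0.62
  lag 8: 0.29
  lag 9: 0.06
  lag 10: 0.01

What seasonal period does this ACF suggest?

7

The largest autocorrelation is r_7 = 0.62; the remaining lags stay at or below 0.38. The elevated value at lag 1 (0.38), dropping to 0.11 at lag 2, reflects decaying short-term dependence rather than seasonality.
The dominant spike at lag 7 indicates a seasonal period of 7.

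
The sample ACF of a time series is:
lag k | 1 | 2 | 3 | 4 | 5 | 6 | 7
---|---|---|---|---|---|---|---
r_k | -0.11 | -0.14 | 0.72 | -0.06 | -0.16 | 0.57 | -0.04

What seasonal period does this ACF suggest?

3

The largest autocorrelation is r_3 = 0.72, with a weaker echo at lag 6 (0.57); the remaining lags stay at or below -0.04.
The dominant spike at lag 3 indicates a seasonal period of 3.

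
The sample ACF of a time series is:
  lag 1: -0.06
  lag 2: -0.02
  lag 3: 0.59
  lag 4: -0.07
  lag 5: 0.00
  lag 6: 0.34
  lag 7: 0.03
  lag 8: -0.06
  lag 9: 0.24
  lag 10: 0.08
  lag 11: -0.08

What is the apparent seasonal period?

The largest autocorrelation is r_3 = 0.59, with weaker echoes at lags 6 (0.34) and 9 (0.24); the remaining lags stay at or below 0.08.
The dominant spike at lag 3 indicates a seasonal period of 3.

3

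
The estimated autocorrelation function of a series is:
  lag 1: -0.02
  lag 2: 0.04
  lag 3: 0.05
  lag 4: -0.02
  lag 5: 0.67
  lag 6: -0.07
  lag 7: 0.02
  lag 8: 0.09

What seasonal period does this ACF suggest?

The largest autocorrelation is r_5 = 0.67; the remaining lags stay at or below 0.09.
The dominant spike at lag 5 indicates a seasonal period of 5.

5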